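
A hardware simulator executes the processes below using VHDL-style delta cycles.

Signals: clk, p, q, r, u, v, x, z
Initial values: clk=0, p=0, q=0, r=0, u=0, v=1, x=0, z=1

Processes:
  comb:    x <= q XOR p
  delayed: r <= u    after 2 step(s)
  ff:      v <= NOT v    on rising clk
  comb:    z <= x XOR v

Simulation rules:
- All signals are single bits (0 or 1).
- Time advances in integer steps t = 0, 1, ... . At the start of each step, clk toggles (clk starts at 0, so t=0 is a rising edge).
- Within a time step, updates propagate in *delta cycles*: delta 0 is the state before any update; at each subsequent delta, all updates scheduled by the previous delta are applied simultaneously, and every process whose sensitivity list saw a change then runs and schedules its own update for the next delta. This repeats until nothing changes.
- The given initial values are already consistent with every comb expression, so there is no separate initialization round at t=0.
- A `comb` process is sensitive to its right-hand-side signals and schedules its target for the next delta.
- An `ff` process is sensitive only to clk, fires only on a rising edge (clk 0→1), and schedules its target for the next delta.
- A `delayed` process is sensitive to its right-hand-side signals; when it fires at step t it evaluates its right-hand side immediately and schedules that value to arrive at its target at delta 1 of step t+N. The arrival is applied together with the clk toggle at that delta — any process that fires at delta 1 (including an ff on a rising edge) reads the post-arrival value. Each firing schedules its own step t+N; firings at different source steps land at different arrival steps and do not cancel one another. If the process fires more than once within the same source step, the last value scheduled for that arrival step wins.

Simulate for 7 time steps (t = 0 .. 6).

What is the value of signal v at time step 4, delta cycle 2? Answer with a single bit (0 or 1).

t=0 Δ0: clk=0 z=1 u=0 p=0 v=1 r=0 x=0 q=0
  Δ1: clk:0→1
  Δ2: v:1→0
  Δ3: z:1→0
  (3Δ to stable)
t=1 Δ0: clk=1 z=0 u=0 p=0 v=0 r=0 x=0 q=0
  Δ1: clk:1→0
  (1Δ to stable)
t=2 Δ0: clk=0 z=0 u=0 p=0 v=0 r=0 x=0 q=0
  Δ1: clk:0→1
  Δ2: v:0→1
  Δ3: z:0→1
  (3Δ to stable)
t=3 Δ0: clk=1 z=1 u=0 p=0 v=1 r=0 x=0 q=0
  Δ1: clk:1→0
  (1Δ to stable)
t=4 Δ0: clk=0 z=1 u=0 p=0 v=1 r=0 x=0 q=0
  Δ1: clk:0→1
  Δ2: v:1→0
  Δ3: z:1→0
  (3Δ to stable)
t=5 Δ0: clk=1 z=0 u=0 p=0 v=0 r=0 x=0 q=0
  Δ1: clk:1→0
  (1Δ to stable)
t=6 Δ0: clk=0 z=0 u=0 p=0 v=0 r=0 x=0 q=0
  Δ1: clk:0→1
  Δ2: v:0→1
  Δ3: z:0→1
  (3Δ to stable)

0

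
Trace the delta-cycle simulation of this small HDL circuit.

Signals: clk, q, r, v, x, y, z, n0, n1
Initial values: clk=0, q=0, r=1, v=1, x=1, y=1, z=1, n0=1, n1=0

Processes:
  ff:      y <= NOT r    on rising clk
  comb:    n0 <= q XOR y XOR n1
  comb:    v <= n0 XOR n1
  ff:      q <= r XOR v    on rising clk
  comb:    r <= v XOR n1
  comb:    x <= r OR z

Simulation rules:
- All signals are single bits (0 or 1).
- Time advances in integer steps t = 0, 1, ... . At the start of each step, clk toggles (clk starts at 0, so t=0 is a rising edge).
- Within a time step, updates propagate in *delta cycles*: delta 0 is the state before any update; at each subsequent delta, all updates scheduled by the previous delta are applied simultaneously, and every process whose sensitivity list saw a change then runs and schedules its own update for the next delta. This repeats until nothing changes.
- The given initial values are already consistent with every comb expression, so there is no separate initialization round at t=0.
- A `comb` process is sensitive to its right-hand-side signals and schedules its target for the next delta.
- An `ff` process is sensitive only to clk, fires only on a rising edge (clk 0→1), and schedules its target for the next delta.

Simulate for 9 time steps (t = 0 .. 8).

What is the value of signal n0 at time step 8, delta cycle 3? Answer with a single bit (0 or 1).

0

t0.Δ0 n0=1 z=1 x=1 q=0 r=1 v=1 clk=0 y=1 n1=0
t0.Δ1 n0=1 z=1 x=1 q=0 r=1 v=1 clk=1 y=1 n1=0
t0.Δ2 n0=1 z=1 x=1 q=0 r=1 v=1 clk=1 y=0 n1=0
t0.Δ3 n0=0 z=1 x=1 q=0 r=1 v=1 clk=1 y=0 n1=0
t0.Δ4 n0=0 z=1 x=1 q=0 r=1 v=0 clk=1 y=0 n1=0
t0.Δ5 n0=0 z=1 x=1 q=0 r=0 v=0 clk=1 y=0 n1=0
t1.Δ0 n0=0 z=1 x=1 q=0 r=0 v=0 clk=1 y=0 n1=0
t1.Δ1 n0=0 z=1 x=1 q=0 r=0 v=0 clk=0 y=0 n1=0
t2.Δ0 n0=0 z=1 x=1 q=0 r=0 v=0 clk=0 y=0 n1=0
t2.Δ1 n0=0 z=1 x=1 q=0 r=0 v=0 clk=1 y=0 n1=0
t2.Δ2 n0=0 z=1 x=1 q=0 r=0 v=0 clk=1 y=1 n1=0
t2.Δ3 n0=1 z=1 x=1 q=0 r=0 v=0 clk=1 y=1 n1=0
t2.Δ4 n0=1 z=1 x=1 q=0 r=0 v=1 clk=1 y=1 n1=0
t2.Δ5 n0=1 z=1 x=1 q=0 r=1 v=1 clk=1 y=1 n1=0
t3.Δ0 n0=1 z=1 x=1 q=0 r=1 v=1 clk=1 y=1 n1=0
t3.Δ1 n0=1 z=1 x=1 q=0 r=1 v=1 clk=0 y=1 n1=0
t4.Δ0 n0=1 z=1 x=1 q=0 r=1 v=1 clk=0 y=1 n1=0
t4.Δ1 n0=1 z=1 x=1 q=0 r=1 v=1 clk=1 y=1 n1=0
t4.Δ2 n0=1 z=1 x=1 q=0 r=1 v=1 clk=1 y=0 n1=0
t4.Δ3 n0=0 z=1 x=1 q=0 r=1 v=1 clk=1 y=0 n1=0
t4.Δ4 n0=0 z=1 x=1 q=0 r=1 v=0 clk=1 y=0 n1=0
t4.Δ5 n0=0 z=1 x=1 q=0 r=0 v=0 clk=1 y=0 n1=0
t5.Δ0 n0=0 z=1 x=1 q=0 r=0 v=0 clk=1 y=0 n1=0
t5.Δ1 n0=0 z=1 x=1 q=0 r=0 v=0 clk=0 y=0 n1=0
t6.Δ0 n0=0 z=1 x=1 q=0 r=0 v=0 clk=0 y=0 n1=0
t6.Δ1 n0=0 z=1 x=1 q=0 r=0 v=0 clk=1 y=0 n1=0
t6.Δ2 n0=0 z=1 x=1 q=0 r=0 v=0 clk=1 y=1 n1=0
t6.Δ3 n0=1 z=1 x=1 q=0 r=0 v=0 clk=1 y=1 n1=0
t6.Δ4 n0=1 z=1 x=1 q=0 r=0 v=1 clk=1 y=1 n1=0
t6.Δ5 n0=1 z=1 x=1 q=0 r=1 v=1 clk=1 y=1 n1=0
t7.Δ0 n0=1 z=1 x=1 q=0 r=1 v=1 clk=1 y=1 n1=0
t7.Δ1 n0=1 z=1 x=1 q=0 r=1 v=1 clk=0 y=1 n1=0
t8.Δ0 n0=1 z=1 x=1 q=0 r=1 v=1 clk=0 y=1 n1=0
t8.Δ1 n0=1 z=1 x=1 q=0 r=1 v=1 clk=1 y=1 n1=0
t8.Δ2 n0=1 z=1 x=1 q=0 r=1 v=1 clk=1 y=0 n1=0
t8.Δ3 n0=0 z=1 x=1 q=0 r=1 v=1 clk=1 y=0 n1=0
t8.Δ4 n0=0 z=1 x=1 q=0 r=1 v=0 clk=1 y=0 n1=0
t8.Δ5 n0=0 z=1 x=1 q=0 r=0 v=0 clk=1 y=0 n1=0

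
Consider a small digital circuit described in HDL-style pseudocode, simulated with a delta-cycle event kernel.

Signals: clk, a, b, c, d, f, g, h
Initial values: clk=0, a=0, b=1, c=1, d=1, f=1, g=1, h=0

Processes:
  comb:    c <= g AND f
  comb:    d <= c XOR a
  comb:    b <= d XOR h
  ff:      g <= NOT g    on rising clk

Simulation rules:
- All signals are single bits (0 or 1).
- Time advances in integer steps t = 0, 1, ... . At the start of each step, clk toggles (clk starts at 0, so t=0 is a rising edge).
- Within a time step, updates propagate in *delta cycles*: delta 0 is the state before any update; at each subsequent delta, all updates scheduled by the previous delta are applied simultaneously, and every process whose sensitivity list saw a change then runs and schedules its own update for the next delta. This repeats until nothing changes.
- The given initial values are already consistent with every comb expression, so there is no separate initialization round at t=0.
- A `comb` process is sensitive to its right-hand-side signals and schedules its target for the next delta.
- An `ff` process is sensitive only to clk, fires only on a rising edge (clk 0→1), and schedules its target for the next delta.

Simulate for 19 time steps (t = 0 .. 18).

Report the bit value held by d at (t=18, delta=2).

[bits: g,b,c,d,clk,h,f,a]
t=0: Δ0=11110010 Δ1=11111010 Δ2=01111010 Δ3=01011010 Δ4=01001010 Δ5=00001010 | 5Δ
t=1: Δ0=00001010 Δ1=00000010 | 1Δ
t=2: Δ0=00000010 Δ1=00001010 Δ2=10001010 Δ3=10101010 Δ4=10111010 Δ5=11111010 | 5Δ
t=3: Δ0=11111010 Δ1=11110010 | 1Δ
t=4: Δ0=11110010 Δ1=11111010 Δ2=01111010 Δ3=01011010 Δ4=01001010 Δ5=00001010 | 5Δ
t=5: Δ0=00001010 Δ1=00000010 | 1Δ
t=6: Δ0=00000010 Δ1=00001010 Δ2=10001010 Δ3=10101010 Δ4=10111010 Δ5=11111010 | 5Δ
t=7: Δ0=11111010 Δ1=11110010 | 1Δ
t=8: Δ0=11110010 Δ1=11111010 Δ2=01111010 Δ3=01011010 Δ4=01001010 Δ5=00001010 | 5Δ
t=9: Δ0=00001010 Δ1=00000010 | 1Δ
t=10: Δ0=00000010 Δ1=00001010 Δ2=10001010 Δ3=10101010 Δ4=10111010 Δ5=11111010 | 5Δ
t=11: Δ0=11111010 Δ1=11110010 | 1Δ
t=12: Δ0=11110010 Δ1=11111010 Δ2=01111010 Δ3=01011010 Δ4=01001010 Δ5=00001010 | 5Δ
t=13: Δ0=00001010 Δ1=00000010 | 1Δ
t=14: Δ0=00000010 Δ1=00001010 Δ2=10001010 Δ3=10101010 Δ4=10111010 Δ5=11111010 | 5Δ
t=15: Δ0=11111010 Δ1=11110010 | 1Δ
t=16: Δ0=11110010 Δ1=11111010 Δ2=01111010 Δ3=01011010 Δ4=01001010 Δ5=00001010 | 5Δ
t=17: Δ0=00001010 Δ1=00000010 | 1Δ
t=18: Δ0=00000010 Δ1=00001010 Δ2=10001010 Δ3=10101010 Δ4=10111010 Δ5=11111010 | 5Δ

0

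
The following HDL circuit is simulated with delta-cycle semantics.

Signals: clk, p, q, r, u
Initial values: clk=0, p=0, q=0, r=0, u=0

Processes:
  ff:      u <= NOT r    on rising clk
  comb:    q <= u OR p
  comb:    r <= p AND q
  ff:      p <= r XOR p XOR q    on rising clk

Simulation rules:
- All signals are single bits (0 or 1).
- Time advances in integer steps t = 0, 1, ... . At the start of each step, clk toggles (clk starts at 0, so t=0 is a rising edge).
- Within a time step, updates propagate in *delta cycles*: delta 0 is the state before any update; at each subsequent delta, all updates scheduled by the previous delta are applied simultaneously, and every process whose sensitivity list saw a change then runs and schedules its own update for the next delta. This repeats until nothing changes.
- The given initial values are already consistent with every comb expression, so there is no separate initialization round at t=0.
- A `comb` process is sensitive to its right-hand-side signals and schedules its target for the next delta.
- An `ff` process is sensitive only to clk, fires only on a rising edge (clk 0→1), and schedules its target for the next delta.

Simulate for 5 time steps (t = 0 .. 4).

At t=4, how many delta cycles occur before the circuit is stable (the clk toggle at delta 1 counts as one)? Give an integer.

2

t=0 Δ0: q=0 r=0 p=0 u=0 clk=0
  Δ1: clk:0→1
  Δ2: u:0→1
  Δ3: q:0→1
  (3Δ to stable)
t=1 Δ0: q=1 r=0 p=0 u=1 clk=1
  Δ1: clk:1→0
  (1Δ to stable)
t=2 Δ0: q=1 r=0 p=0 u=1 clk=0
  Δ1: clk:0→1
  Δ2: p:0→1
  Δ3: r:0→1
  (3Δ to stable)
t=3 Δ0: q=1 r=1 p=1 u=1 clk=1
  Δ1: clk:1→0
  (1Δ to stable)
t=4 Δ0: q=1 r=1 p=1 u=1 clk=0
  Δ1: clk:0→1
  Δ2: u:1→0
  (2Δ to stable)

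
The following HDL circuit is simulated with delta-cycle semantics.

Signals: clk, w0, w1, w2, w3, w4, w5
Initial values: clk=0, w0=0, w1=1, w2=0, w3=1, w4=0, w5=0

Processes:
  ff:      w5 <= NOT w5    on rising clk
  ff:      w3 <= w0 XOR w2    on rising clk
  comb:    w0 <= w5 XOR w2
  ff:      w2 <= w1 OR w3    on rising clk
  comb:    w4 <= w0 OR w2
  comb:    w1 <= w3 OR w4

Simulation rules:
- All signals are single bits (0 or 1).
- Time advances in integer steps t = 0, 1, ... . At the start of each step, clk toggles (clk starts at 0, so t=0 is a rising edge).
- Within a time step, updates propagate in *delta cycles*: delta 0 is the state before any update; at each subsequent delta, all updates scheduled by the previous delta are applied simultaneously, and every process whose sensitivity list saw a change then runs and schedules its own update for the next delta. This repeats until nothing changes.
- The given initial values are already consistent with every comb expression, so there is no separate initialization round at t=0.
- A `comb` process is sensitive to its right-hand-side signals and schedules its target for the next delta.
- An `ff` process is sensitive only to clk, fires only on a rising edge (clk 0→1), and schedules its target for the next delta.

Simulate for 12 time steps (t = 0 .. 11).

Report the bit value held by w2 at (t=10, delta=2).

t=0 Δ0: w3=1 w5=0 w4=0 w1=1 clk=0 w0=0 w2=0
  Δ1: clk:0→1
  Δ2: w3:1→0, w5:0→1, w2:0→1
  Δ3: w4:0→1, w1:1→0
  Δ4: w1:0→1
  (4Δ to stable)
t=1 Δ0: w3=0 w5=1 w4=1 w1=1 clk=1 w0=0 w2=1
  Δ1: clk:1→0
  (1Δ to stable)
t=2 Δ0: w3=0 w5=1 w4=1 w1=1 clk=0 w0=0 w2=1
  Δ1: clk:0→1
  Δ2: w3:0→1, w5:1→0
  Δ3: w0:0→1
  (3Δ to stable)
t=3 Δ0: w3=1 w5=0 w4=1 w1=1 clk=1 w0=1 w2=1
  Δ1: clk:1→0
  (1Δ to stable)
t=4 Δ0: w3=1 w5=0 w4=1 w1=1 clk=0 w0=1 w2=1
  Δ1: clk:0→1
  Δ2: w3:1→0, w5:0→1
  Δ3: w0:1→0
  (3Δ to stable)
t=5 Δ0: w3=0 w5=1 w4=1 w1=1 clk=1 w0=0 w2=1
  Δ1: clk:1→0
  (1Δ to stable)
t=6 Δ0: w3=0 w5=1 w4=1 w1=1 clk=0 w0=0 w2=1
  Δ1: clk:0→1
  Δ2: w3:0→1, w5:1→0
  Δ3: w0:0→1
  (3Δ to stable)
t=7 Δ0: w3=1 w5=0 w4=1 w1=1 clk=1 w0=1 w2=1
  Δ1: clk:1→0
  (1Δ to stable)
t=8 Δ0: w3=1 w5=0 w4=1 w1=1 clk=0 w0=1 w2=1
  Δ1: clk:0→1
  Δ2: w3:1→0, w5:0→1
  Δ3: w0:1→0
  (3Δ to stable)
t=9 Δ0: w3=0 w5=1 w4=1 w1=1 clk=1 w0=0 w2=1
  Δ1: clk:1→0
  (1Δ to stable)
t=10 Δ0: w3=0 w5=1 w4=1 w1=1 clk=0 w0=0 w2=1
  Δ1: clk:0→1
  Δ2: w3:0→1, w5:1→0
  Δ3: w0:0→1
  (3Δ to stable)
t=11 Δ0: w3=1 w5=0 w4=1 w1=1 clk=1 w0=1 w2=1
  Δ1: clk:1→0
  (1Δ to stable)

1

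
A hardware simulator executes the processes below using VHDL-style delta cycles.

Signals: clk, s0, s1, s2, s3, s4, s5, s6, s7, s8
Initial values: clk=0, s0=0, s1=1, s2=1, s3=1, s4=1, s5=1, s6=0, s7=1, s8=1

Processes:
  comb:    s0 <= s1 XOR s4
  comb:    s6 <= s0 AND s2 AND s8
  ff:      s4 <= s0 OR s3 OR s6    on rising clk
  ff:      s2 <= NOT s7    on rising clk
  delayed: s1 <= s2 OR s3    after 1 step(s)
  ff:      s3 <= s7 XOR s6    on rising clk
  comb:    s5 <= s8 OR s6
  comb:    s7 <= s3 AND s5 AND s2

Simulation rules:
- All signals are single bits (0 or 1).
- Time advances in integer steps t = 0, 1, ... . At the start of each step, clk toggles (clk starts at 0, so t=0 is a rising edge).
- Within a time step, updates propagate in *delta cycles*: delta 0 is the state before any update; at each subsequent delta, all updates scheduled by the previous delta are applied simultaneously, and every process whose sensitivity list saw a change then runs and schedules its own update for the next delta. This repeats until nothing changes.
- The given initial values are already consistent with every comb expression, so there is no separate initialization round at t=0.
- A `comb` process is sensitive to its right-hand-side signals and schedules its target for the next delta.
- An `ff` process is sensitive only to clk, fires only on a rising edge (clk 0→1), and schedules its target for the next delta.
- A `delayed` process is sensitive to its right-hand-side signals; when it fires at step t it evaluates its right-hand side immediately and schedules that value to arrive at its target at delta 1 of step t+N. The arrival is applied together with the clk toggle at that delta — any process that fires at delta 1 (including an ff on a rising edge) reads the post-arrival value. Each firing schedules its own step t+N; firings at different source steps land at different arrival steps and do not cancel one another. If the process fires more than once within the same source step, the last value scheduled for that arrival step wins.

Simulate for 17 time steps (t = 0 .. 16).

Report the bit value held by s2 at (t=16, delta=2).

t=0 Δ0: s1=1 s2=1 s7=1 s6=0 s3=1 s5=1 s8=1 s4=1 clk=0 s0=0
  Δ1: clk:0→1
  Δ2: s2:1→0
  Δ3: s7:1→0
  (3Δ to stable)
t=1 Δ0: s1=1 s2=0 s7=0 s6=0 s3=1 s5=1 s8=1 s4=1 clk=1 s0=0
  Δ1: clk:1→0
  (1Δ to stable)
t=2 Δ0: s1=1 s2=0 s7=0 s6=0 s3=1 s5=1 s8=1 s4=1 clk=0 s0=0
  Δ1: clk:0→1
  Δ2: s2:0→1, s3:1→0
  (2Δ to stable)
t=3 Δ0: s1=1 s2=1 s7=0 s6=0 s3=0 s5=1 s8=1 s4=1 clk=1 s0=0
  Δ1: clk:1→0
  (1Δ to stable)
t=4 Δ0: s1=1 s2=1 s7=0 s6=0 s3=0 s5=1 s8=1 s4=1 clk=0 s0=0
  Δ1: clk:0→1
  Δ2: s4:1→0
  Δ3: s0:0→1
  Δ4: s6:0→1
  (4Δ to stable)
t=5 Δ0: s1=1 s2=1 s7=0 s6=1 s3=0 s5=1 s8=1 s4=0 clk=1 s0=1
  Δ1: clk:1→0
  (1Δ to stable)
t=6 Δ0: s1=1 s2=1 s7=0 s6=1 s3=0 s5=1 s8=1 s4=0 clk=0 s0=1
  Δ1: clk:0→1
  Δ2: s3:0→1, s4:0→1
  Δ3: s7:0→1, s0:1→0
  Δ4: s6:1→0
  (4Δ to stable)
t=7 Δ0: s1=1 s2=1 s7=1 s6=0 s3=1 s5=1 s8=1 s4=1 clk=1 s0=0
  Δ1: clk:1→0
  (1Δ to stable)
t=8 Δ0: s1=1 s2=1 s7=1 s6=0 s3=1 s5=1 s8=1 s4=1 clk=0 s0=0
  Δ1: clk:0→1
  Δ2: s2:1→0
  Δ3: s7:1→0
  (3Δ to stable)
t=9 Δ0: s1=1 s2=0 s7=0 s6=0 s3=1 s5=1 s8=1 s4=1 clk=1 s0=0
  Δ1: clk:1→0
  (1Δ to stable)
t=10 Δ0: s1=1 s2=0 s7=0 s6=0 s3=1 s5=1 s8=1 s4=1 clk=0 s0=0
  Δ1: clk:0→1
  Δ2: s2:0→1, s3:1→0
  (2Δ to stable)
t=11 Δ0: s1=1 s2=1 s7=0 s6=0 s3=0 s5=1 s8=1 s4=1 clk=1 s0=0
  Δ1: clk:1→0
  (1Δ to stable)
t=12 Δ0: s1=1 s2=1 s7=0 s6=0 s3=0 s5=1 s8=1 s4=1 clk=0 s0=0
  Δ1: clk:0→1
  Δ2: s4:1→0
  Δ3: s0:0→1
  Δ4: s6:0→1
  (4Δ to stable)
t=13 Δ0: s1=1 s2=1 s7=0 s6=1 s3=0 s5=1 s8=1 s4=0 clk=1 s0=1
  Δ1: clk:1→0
  (1Δ to stable)
t=14 Δ0: s1=1 s2=1 s7=0 s6=1 s3=0 s5=1 s8=1 s4=0 clk=0 s0=1
  Δ1: clk:0→1
  Δ2: s3:0→1, s4:0→1
  Δ3: s7:0→1, s0:1→0
  Δ4: s6:1→0
  (4Δ to stable)
t=15 Δ0: s1=1 s2=1 s7=1 s6=0 s3=1 s5=1 s8=1 s4=1 clk=1 s0=0
  Δ1: clk:1→0
  (1Δ to stable)
t=16 Δ0: s1=1 s2=1 s7=1 s6=0 s3=1 s5=1 s8=1 s4=1 clk=0 s0=0
  Δ1: clk:0→1
  Δ2: s2:1→0
  Δ3: s7:1→0
  (3Δ to stable)

0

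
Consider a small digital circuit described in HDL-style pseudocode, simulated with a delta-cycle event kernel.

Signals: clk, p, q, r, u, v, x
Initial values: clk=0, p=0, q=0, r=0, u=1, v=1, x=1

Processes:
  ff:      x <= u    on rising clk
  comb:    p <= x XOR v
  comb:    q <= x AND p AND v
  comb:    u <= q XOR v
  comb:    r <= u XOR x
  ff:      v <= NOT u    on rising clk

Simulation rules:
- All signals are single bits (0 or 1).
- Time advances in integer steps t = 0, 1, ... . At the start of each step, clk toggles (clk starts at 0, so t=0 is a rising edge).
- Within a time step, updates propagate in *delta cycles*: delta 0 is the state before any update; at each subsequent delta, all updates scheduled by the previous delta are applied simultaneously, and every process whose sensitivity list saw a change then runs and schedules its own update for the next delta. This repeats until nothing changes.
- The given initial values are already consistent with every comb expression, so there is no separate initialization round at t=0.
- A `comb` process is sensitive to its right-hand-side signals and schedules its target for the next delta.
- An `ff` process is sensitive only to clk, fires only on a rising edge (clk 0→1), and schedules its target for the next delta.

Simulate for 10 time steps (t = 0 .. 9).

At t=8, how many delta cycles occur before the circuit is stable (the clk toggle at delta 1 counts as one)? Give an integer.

4

[bits: x,q,clk,u,v,r,p]
t=0: Δ0=1001100 Δ1=1011100 Δ2=1011000 Δ3=1010001 Δ4=1010011 | 4Δ
t=1: Δ0=1010011 Δ1=1000011 | 1Δ
t=2: Δ0=1000011 Δ1=1010011 Δ2=0010111 Δ3=0011101 Δ4=0011111 | 4Δ
t=3: Δ0=0011111 Δ1=0001111 | 1Δ
t=4: Δ0=0001111 Δ1=0011111 Δ2=1011011 Δ3=1010001 Δ4=1010011 | 4Δ
t=5: Δ0=1010011 Δ1=1000011 | 1Δ
t=6: Δ0=1000011 Δ1=1010011 Δ2=0010111 Δ3=0011101 Δ4=0011111 | 4Δ
t=7: Δ0=0011111 Δ1=0001111 | 1Δ
t=8: Δ0=0001111 Δ1=0011111 Δ2=1011011 Δ3=1010001 Δ4=1010011 | 4Δ
t=9: Δ0=1010011 Δ1=1000011 | 1Δ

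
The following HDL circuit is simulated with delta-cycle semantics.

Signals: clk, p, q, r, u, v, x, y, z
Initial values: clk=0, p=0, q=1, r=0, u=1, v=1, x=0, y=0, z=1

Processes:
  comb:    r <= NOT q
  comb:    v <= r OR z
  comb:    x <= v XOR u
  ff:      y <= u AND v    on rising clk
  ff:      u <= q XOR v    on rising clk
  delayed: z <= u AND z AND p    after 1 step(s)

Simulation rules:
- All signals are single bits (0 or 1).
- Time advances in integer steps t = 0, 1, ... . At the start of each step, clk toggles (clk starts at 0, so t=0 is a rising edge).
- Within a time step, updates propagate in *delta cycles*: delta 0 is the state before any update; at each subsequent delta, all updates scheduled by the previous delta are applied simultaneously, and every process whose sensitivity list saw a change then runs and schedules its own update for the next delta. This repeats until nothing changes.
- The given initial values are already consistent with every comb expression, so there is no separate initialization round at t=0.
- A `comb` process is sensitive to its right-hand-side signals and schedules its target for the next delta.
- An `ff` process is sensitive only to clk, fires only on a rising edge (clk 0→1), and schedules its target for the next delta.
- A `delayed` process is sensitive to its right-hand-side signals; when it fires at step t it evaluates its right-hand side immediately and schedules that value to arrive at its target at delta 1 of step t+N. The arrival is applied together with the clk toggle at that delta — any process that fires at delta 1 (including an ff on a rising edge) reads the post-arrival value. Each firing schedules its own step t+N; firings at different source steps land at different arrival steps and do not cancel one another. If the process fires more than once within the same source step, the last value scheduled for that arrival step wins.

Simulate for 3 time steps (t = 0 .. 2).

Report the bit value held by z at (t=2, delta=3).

[bits: y,clk,x,z,u,p,v,q,r]
t=0: Δ0=000110110 Δ1=010110110 Δ2=110100110 Δ3=111100110 | 3Δ
t=1: Δ0=111100110 Δ1=101000110 Δ2=101000010 Δ3=100000010 | 3Δ
t=2: Δ0=100000010 Δ1=110000010 Δ2=010010010 Δ3=011010010 | 3Δ

0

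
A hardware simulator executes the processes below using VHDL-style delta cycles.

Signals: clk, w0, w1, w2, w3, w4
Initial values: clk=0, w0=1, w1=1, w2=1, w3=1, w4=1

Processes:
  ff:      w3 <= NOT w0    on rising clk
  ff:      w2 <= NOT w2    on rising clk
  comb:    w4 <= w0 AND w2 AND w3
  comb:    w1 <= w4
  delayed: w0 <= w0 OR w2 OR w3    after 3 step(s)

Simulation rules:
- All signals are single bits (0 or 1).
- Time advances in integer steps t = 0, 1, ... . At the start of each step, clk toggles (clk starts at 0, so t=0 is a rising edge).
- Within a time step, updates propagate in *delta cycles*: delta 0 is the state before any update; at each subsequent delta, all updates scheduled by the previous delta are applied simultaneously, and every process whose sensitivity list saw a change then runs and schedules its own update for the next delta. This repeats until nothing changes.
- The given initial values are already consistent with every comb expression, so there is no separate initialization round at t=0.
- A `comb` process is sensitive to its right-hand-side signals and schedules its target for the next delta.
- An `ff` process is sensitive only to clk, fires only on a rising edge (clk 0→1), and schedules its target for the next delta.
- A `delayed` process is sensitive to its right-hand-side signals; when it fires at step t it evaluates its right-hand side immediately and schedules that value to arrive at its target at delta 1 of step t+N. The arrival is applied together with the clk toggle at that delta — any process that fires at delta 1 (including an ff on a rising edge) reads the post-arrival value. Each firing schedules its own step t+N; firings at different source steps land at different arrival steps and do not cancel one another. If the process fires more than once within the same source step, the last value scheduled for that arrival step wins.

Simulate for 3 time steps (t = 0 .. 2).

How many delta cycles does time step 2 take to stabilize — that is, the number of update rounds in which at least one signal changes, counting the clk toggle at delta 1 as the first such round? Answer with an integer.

t=0 Δ0: w0=1 w4=1 w2=1 w3=1 clk=0 w1=1
  Δ1: clk:0→1
  Δ2: w2:1→0, w3:1→0
  Δ3: w4:1→0
  Δ4: w1:1→0
  (4Δ to stable)
t=1 Δ0: w0=1 w4=0 w2=0 w3=0 clk=1 w1=0
  Δ1: clk:1→0
  (1Δ to stable)
t=2 Δ0: w0=1 w4=0 w2=0 w3=0 clk=0 w1=0
  Δ1: clk:0→1
  Δ2: w2:0→1
  (2Δ to stable)

2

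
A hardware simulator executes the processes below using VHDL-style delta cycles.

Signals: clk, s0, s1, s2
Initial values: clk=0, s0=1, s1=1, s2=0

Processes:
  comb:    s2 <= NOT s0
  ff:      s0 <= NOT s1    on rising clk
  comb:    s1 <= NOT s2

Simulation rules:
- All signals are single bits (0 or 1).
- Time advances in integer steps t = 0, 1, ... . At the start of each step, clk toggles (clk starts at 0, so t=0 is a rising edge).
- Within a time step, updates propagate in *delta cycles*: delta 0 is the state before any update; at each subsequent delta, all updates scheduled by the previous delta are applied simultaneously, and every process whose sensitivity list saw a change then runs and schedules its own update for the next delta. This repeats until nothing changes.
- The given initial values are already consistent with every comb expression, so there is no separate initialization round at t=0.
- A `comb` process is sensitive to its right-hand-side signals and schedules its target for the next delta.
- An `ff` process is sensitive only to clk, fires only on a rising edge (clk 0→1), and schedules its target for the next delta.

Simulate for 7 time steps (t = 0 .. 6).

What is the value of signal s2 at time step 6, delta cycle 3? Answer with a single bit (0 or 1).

t=0 Δ0: s2=0 s1=1 clk=0 s0=1
  Δ1: clk:0→1
  Δ2: s0:1→0
  Δ3: s2:0→1
  Δ4: s1:1→0
  (4Δ to stable)
t=1 Δ0: s2=1 s1=0 clk=1 s0=0
  Δ1: clk:1→0
  (1Δ to stable)
t=2 Δ0: s2=1 s1=0 clk=0 s0=0
  Δ1: clk:0→1
  Δ2: s0:0→1
  Δ3: s2:1→0
  Δ4: s1:0→1
  (4Δ to stable)
t=3 Δ0: s2=0 s1=1 clk=1 s0=1
  Δ1: clk:1→0
  (1Δ to stable)
t=4 Δ0: s2=0 s1=1 clk=0 s0=1
  Δ1: clk:0→1
  Δ2: s0:1→0
  Δ3: s2:0→1
  Δ4: s1:1→0
  (4Δ to stable)
t=5 Δ0: s2=1 s1=0 clk=1 s0=0
  Δ1: clk:1→0
  (1Δ to stable)
t=6 Δ0: s2=1 s1=0 clk=0 s0=0
  Δ1: clk:0→1
  Δ2: s0:0→1
  Δ3: s2:1→0
  Δ4: s1:0→1
  (4Δ to stable)

0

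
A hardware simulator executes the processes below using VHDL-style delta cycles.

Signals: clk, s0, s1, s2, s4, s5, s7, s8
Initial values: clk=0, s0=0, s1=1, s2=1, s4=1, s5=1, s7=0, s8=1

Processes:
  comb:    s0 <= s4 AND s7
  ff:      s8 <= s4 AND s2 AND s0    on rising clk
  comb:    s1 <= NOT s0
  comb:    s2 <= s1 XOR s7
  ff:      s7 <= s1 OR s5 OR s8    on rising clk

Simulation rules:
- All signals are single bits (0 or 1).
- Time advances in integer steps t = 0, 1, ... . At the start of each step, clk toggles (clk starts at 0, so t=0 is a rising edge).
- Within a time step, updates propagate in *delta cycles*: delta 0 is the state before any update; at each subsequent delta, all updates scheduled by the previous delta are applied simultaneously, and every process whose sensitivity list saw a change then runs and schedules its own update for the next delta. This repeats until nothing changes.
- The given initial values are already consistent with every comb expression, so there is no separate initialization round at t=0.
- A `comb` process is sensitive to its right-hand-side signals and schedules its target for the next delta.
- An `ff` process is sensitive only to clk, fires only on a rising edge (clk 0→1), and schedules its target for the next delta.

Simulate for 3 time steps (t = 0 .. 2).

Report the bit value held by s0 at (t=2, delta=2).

[bits: s5,s0,s4,s7,s2,clk,s1,s8]
t=0: Δ0=10101011 Δ1=10101111 Δ2=10111110 Δ3=11110110 Δ4=11110100 Δ5=11111100 | 5Δ
t=1: Δ0=11111100 Δ1=11111000 | 1Δ
t=2: Δ0=11111000 Δ1=11111100 Δ2=11111101 | 2Δ

1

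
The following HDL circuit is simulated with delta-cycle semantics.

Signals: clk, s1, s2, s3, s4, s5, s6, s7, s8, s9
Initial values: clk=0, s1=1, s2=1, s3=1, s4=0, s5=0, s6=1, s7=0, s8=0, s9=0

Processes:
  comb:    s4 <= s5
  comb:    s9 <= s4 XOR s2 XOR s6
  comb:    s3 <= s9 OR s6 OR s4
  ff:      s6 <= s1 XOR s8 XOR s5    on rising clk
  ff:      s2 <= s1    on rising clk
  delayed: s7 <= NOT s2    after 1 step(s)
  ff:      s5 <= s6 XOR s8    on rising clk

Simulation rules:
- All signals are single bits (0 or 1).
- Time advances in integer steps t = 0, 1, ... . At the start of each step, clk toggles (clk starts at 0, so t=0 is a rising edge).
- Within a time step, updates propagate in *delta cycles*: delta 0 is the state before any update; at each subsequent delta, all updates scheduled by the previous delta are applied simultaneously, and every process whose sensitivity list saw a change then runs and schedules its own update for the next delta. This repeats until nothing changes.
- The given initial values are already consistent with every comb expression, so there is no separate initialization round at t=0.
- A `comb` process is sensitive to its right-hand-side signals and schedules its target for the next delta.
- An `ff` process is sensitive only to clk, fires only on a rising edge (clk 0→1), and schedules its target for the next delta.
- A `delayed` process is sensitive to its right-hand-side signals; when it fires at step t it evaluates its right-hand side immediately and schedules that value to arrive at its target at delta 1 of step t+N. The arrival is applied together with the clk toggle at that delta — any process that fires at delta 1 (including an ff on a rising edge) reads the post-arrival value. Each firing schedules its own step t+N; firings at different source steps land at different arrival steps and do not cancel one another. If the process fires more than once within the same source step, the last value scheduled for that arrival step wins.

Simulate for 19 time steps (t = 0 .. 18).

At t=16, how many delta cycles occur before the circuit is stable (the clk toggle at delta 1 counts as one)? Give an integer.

t0.Δ0 s1=1 s9=0 s6=1 s2=1 s8=0 clk=0 s3=1 s5=0 s7=0 s4=0
t0.Δ1 s1=1 s9=0 s6=1 s2=1 s8=0 clk=1 s3=1 s5=0 s7=0 s4=0
t0.Δ2 s1=1 s9=0 s6=1 s2=1 s8=0 clk=1 s3=1 s5=1 s7=0 s4=0
t0.Δ3 s1=1 s9=0 s6=1 s2=1 s8=0 clk=1 s3=1 s5=1 s7=0 s4=1
t0.Δ4 s1=1 s9=1 s6=1 s2=1 s8=0 clk=1 s3=1 s5=1 s7=0 s4=1
t1.Δ0 s1=1 s9=1 s6=1 s2=1 s8=0 clk=1 s3=1 s5=1 s7=0 s4=1
t1.Δ1 s1=1 s9=1 s6=1 s2=1 s8=0 clk=0 s3=1 s5=1 s7=0 s4=1
t2.Δ0 s1=1 s9=1 s6=1 s2=1 s8=0 clk=0 s3=1 s5=1 s7=0 s4=1
t2.Δ1 s1=1 s9=1 s6=1 s2=1 s8=0 clk=1 s3=1 s5=1 s7=0 s4=1
t2.Δ2 s1=1 s9=1 s6=0 s2=1 s8=0 clk=1 s3=1 s5=1 s7=0 s4=1
t2.Δ3 s1=1 s9=0 s6=0 s2=1 s8=0 clk=1 s3=1 s5=1 s7=0 s4=1
t3.Δ0 s1=1 s9=0 s6=0 s2=1 s8=0 clk=1 s3=1 s5=1 s7=0 s4=1
t3.Δ1 s1=1 s9=0 s6=0 s2=1 s8=0 clk=0 s3=1 s5=1 s7=0 s4=1
t4.Δ0 s1=1 s9=0 s6=0 s2=1 s8=0 clk=0 s3=1 s5=1 s7=0 s4=1
t4.Δ1 s1=1 s9=0 s6=0 s2=1 s8=0 clk=1 s3=1 s5=1 s7=0 s4=1
t4.Δ2 s1=1 s9=0 s6=0 s2=1 s8=0 clk=1 s3=1 s5=0 s7=0 s4=1
t4.Δ3 s1=1 s9=0 s6=0 s2=1 s8=0 clk=1 s3=1 s5=0 s7=0 s4=0
t4.Δ4 s1=1 s9=1 s6=0 s2=1 s8=0 clk=1 s3=0 s5=0 s7=0 s4=0
t4.Δ5 s1=1 s9=1 s6=0 s2=1 s8=0 clk=1 s3=1 s5=0 s7=0 s4=0
t5.Δ0 s1=1 s9=1 s6=0 s2=1 s8=0 clk=1 s3=1 s5=0 s7=0 s4=0
t5.Δ1 s1=1 s9=1 s6=0 s2=1 s8=0 clk=0 s3=1 s5=0 s7=0 s4=0
t6.Δ0 s1=1 s9=1 s6=0 s2=1 s8=0 clk=0 s3=1 s5=0 s7=0 s4=0
t6.Δ1 s1=1 s9=1 s6=0 s2=1 s8=0 clk=1 s3=1 s5=0 s7=0 s4=0
t6.Δ2 s1=1 s9=1 s6=1 s2=1 s8=0 clk=1 s3=1 s5=0 s7=0 s4=0
t6.Δ3 s1=1 s9=0 s6=1 s2=1 s8=0 clk=1 s3=1 s5=0 s7=0 s4=0
t7.Δ0 s1=1 s9=0 s6=1 s2=1 s8=0 clk=1 s3=1 s5=0 s7=0 s4=0
t7.Δ1 s1=1 s9=0 s6=1 s2=1 s8=0 clk=0 s3=1 s5=0 s7=0 s4=0
t8.Δ0 s1=1 s9=0 s6=1 s2=1 s8=0 clk=0 s3=1 s5=0 s7=0 s4=0
t8.Δ1 s1=1 s9=0 s6=1 s2=1 s8=0 clk=1 s3=1 s5=0 s7=0 s4=0
t8.Δ2 s1=1 s9=0 s6=1 s2=1 s8=0 clk=1 s3=1 s5=1 s7=0 s4=0
t8.Δ3 s1=1 s9=0 s6=1 s2=1 s8=0 clk=1 s3=1 s5=1 s7=0 s4=1
t8.Δ4 s1=1 s9=1 s6=1 s2=1 s8=0 clk=1 s3=1 s5=1 s7=0 s4=1
t9.Δ0 s1=1 s9=1 s6=1 s2=1 s8=0 clk=1 s3=1 s5=1 s7=0 s4=1
t9.Δ1 s1=1 s9=1 s6=1 s2=1 s8=0 clk=0 s3=1 s5=1 s7=0 s4=1
t10.Δ0 s1=1 s9=1 s6=1 s2=1 s8=0 clk=0 s3=1 s5=1 s7=0 s4=1
t10.Δ1 s1=1 s9=1 s6=1 s2=1 s8=0 clk=1 s3=1 s5=1 s7=0 s4=1
t10.Δ2 s1=1 s9=1 s6=0 s2=1 s8=0 clk=1 s3=1 s5=1 s7=0 s4=1
t10.Δ3 s1=1 s9=0 s6=0 s2=1 s8=0 clk=1 s3=1 s5=1 s7=0 s4=1
t11.Δ0 s1=1 s9=0 s6=0 s2=1 s8=0 clk=1 s3=1 s5=1 s7=0 s4=1
t11.Δ1 s1=1 s9=0 s6=0 s2=1 s8=0 clk=0 s3=1 s5=1 s7=0 s4=1
t12.Δ0 s1=1 s9=0 s6=0 s2=1 s8=0 clk=0 s3=1 s5=1 s7=0 s4=1
t12.Δ1 s1=1 s9=0 s6=0 s2=1 s8=0 clk=1 s3=1 s5=1 s7=0 s4=1
t12.Δ2 s1=1 s9=0 s6=0 s2=1 s8=0 clk=1 s3=1 s5=0 s7=0 s4=1
t12.Δ3 s1=1 s9=0 s6=0 s2=1 s8=0 clk=1 s3=1 s5=0 s7=0 s4=0
t12.Δ4 s1=1 s9=1 s6=0 s2=1 s8=0 clk=1 s3=0 s5=0 s7=0 s4=0
t12.Δ5 s1=1 s9=1 s6=0 s2=1 s8=0 clk=1 s3=1 s5=0 s7=0 s4=0
t13.Δ0 s1=1 s9=1 s6=0 s2=1 s8=0 clk=1 s3=1 s5=0 s7=0 s4=0
t13.Δ1 s1=1 s9=1 s6=0 s2=1 s8=0 clk=0 s3=1 s5=0 s7=0 s4=0
t14.Δ0 s1=1 s9=1 s6=0 s2=1 s8=0 clk=0 s3=1 s5=0 s7=0 s4=0
t14.Δ1 s1=1 s9=1 s6=0 s2=1 s8=0 clk=1 s3=1 s5=0 s7=0 s4=0
t14.Δ2 s1=1 s9=1 s6=1 s2=1 s8=0 clk=1 s3=1 s5=0 s7=0 s4=0
t14.Δ3 s1=1 s9=0 s6=1 s2=1 s8=0 clk=1 s3=1 s5=0 s7=0 s4=0
t15.Δ0 s1=1 s9=0 s6=1 s2=1 s8=0 clk=1 s3=1 s5=0 s7=0 s4=0
t15.Δ1 s1=1 s9=0 s6=1 s2=1 s8=0 clk=0 s3=1 s5=0 s7=0 s4=0
t16.Δ0 s1=1 s9=0 s6=1 s2=1 s8=0 clk=0 s3=1 s5=0 s7=0 s4=0
t16.Δ1 s1=1 s9=0 s6=1 s2=1 s8=0 clk=1 s3=1 s5=0 s7=0 s4=0
t16.Δ2 s1=1 s9=0 s6=1 s2=1 s8=0 clk=1 s3=1 s5=1 s7=0 s4=0
t16.Δ3 s1=1 s9=0 s6=1 s2=1 s8=0 clk=1 s3=1 s5=1 s7=0 s4=1
t16.Δ4 s1=1 s9=1 s6=1 s2=1 s8=0 clk=1 s3=1 s5=1 s7=0 s4=1
t17.Δ0 s1=1 s9=1 s6=1 s2=1 s8=0 clk=1 s3=1 s5=1 s7=0 s4=1
t17.Δ1 s1=1 s9=1 s6=1 s2=1 s8=0 clk=0 s3=1 s5=1 s7=0 s4=1
t18.Δ0 s1=1 s9=1 s6=1 s2=1 s8=0 clk=0 s3=1 s5=1 s7=0 s4=1
t18.Δ1 s1=1 s9=1 s6=1 s2=1 s8=0 clk=1 s3=1 s5=1 s7=0 s4=1
t18.Δ2 s1=1 s9=1 s6=0 s2=1 s8=0 clk=1 s3=1 s5=1 s7=0 s4=1
t18.Δ3 s1=1 s9=0 s6=0 s2=1 s8=0 clk=1 s3=1 s5=1 s7=0 s4=1

4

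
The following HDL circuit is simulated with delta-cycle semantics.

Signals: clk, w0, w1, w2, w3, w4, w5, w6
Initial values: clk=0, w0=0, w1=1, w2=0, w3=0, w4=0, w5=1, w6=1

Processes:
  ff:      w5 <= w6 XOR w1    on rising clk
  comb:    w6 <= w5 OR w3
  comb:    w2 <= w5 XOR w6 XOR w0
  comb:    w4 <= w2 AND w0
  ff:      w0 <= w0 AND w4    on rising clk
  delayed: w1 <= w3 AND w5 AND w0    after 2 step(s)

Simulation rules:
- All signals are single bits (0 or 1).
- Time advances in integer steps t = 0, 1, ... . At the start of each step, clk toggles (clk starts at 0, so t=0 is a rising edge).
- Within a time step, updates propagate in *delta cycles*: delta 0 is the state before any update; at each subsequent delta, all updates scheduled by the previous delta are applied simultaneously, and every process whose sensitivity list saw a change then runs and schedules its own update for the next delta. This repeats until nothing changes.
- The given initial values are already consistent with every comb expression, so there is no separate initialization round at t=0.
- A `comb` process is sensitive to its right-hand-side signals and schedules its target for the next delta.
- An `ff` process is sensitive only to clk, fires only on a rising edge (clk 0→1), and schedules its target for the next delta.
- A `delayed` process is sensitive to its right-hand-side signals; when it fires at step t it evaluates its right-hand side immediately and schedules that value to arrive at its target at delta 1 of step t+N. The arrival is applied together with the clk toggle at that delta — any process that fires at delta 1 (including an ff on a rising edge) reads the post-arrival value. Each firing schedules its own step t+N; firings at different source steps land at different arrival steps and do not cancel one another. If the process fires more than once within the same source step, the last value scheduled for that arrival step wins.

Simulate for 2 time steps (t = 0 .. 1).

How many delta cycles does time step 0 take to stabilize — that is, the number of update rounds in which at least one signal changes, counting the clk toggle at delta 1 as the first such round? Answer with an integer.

4

t=0 Δ0: w4=0 clk=0 w6=1 w2=0 w1=1 w3=0 w5=1 w0=0
  Δ1: clk:0→1
  Δ2: w5:1→0
  Δ3: w6:1→0, w2:0→1
  Δ4: w2:1→0
  (4Δ to stable)
t=1 Δ0: w4=0 clk=1 w6=0 w2=0 w1=1 w3=0 w5=0 w0=0
  Δ1: clk:1→0
  (1Δ to stable)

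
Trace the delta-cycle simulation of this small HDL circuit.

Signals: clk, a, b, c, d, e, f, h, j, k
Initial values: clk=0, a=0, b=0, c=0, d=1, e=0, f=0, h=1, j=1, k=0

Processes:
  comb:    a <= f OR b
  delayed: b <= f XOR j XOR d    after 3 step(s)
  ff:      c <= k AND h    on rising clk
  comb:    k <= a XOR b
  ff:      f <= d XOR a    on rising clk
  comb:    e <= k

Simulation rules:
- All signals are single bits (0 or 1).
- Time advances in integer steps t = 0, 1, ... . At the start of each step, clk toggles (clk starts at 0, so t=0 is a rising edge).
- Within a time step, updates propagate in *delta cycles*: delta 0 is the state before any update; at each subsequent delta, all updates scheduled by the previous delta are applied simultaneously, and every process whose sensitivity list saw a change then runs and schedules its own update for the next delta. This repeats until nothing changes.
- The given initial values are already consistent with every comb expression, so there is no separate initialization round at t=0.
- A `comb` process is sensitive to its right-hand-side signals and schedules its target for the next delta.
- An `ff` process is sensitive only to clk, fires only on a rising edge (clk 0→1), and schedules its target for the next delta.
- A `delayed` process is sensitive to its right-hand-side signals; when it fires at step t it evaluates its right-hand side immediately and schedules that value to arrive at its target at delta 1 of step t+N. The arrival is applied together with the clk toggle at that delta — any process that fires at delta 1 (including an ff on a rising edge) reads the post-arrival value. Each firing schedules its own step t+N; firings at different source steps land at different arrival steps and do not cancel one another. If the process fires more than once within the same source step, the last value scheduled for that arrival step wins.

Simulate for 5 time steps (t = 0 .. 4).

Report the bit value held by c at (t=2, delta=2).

1

t0.Δ0 j=1 clk=0 f=0 b=0 c=0 e=0 h=1 a=0 k=0 d=1
t0.Δ1 j=1 clk=1 f=0 b=0 c=0 e=0 h=1 a=0 k=0 d=1
t0.Δ2 j=1 clk=1 f=1 b=0 c=0 e=0 h=1 a=0 k=0 d=1
t0.Δ3 j=1 clk=1 f=1 b=0 c=0 e=0 h=1 a=1 k=0 d=1
t0.Δ4 j=1 clk=1 f=1 b=0 c=0 e=0 h=1 a=1 k=1 d=1
t0.Δ5 j=1 clk=1 f=1 b=0 c=0 e=1 h=1 a=1 k=1 d=1
t1.Δ0 j=1 clk=1 f=1 b=0 c=0 e=1 h=1 a=1 k=1 d=1
t1.Δ1 j=1 clk=0 f=1 b=0 c=0 e=1 h=1 a=1 k=1 d=1
t2.Δ0 j=1 clk=0 f=1 b=0 c=0 e=1 h=1 a=1 k=1 d=1
t2.Δ1 j=1 clk=1 f=1 b=0 c=0 e=1 h=1 a=1 k=1 d=1
t2.Δ2 j=1 clk=1 f=0 b=0 c=1 e=1 h=1 a=1 k=1 d=1
t2.Δ3 j=1 clk=1 f=0 b=0 c=1 e=1 h=1 a=0 k=1 d=1
t2.Δ4 j=1 clk=1 f=0 b=0 c=1 e=1 h=1 a=0 k=0 d=1
t2.Δ5 j=1 clk=1 f=0 b=0 c=1 e=0 h=1 a=0 k=0 d=1
t3.Δ0 j=1 clk=1 f=0 b=0 c=1 e=0 h=1 a=0 k=0 d=1
t3.Δ1 j=1 clk=0 f=0 b=1 c=1 e=0 h=1 a=0 k=0 d=1
t3.Δ2 j=1 clk=0 f=0 b=1 c=1 e=0 h=1 a=1 k=1 d=1
t3.Δ3 j=1 clk=0 f=0 b=1 c=1 e=1 h=1 a=1 k=0 d=1
t3.Δ4 j=1 clk=0 f=0 b=1 c=1 e=0 h=1 a=1 k=0 d=1
t4.Δ0 j=1 clk=0 f=0 b=1 c=1 e=0 h=1 a=1 k=0 d=1
t4.Δ1 j=1 clk=1 f=0 b=1 c=1 e=0 h=1 a=1 k=0 d=1
t4.Δ2 j=1 clk=1 f=0 b=1 c=0 e=0 h=1 a=1 k=0 d=1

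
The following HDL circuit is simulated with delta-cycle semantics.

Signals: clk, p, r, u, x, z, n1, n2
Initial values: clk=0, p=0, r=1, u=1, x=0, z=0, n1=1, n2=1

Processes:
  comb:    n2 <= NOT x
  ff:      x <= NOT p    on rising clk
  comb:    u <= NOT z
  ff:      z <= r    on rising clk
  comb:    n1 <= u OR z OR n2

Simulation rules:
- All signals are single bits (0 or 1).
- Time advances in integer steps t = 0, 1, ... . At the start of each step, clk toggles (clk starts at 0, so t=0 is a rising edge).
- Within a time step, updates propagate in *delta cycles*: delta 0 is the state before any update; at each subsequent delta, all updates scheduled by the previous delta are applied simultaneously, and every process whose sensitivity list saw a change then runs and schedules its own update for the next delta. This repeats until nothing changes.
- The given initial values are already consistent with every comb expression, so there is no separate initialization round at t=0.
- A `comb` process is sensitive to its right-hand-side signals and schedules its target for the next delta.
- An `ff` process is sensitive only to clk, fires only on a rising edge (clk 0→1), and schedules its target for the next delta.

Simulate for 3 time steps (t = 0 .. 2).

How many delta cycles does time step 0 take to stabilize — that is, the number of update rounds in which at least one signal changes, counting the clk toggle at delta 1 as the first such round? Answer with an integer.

3

t=0 Δ0: clk=0 u=1 p=0 r=1 z=0 n1=1 x=0 n2=1
  Δ1: clk:0→1
  Δ2: z:0→1, x:0→1
  Δ3: u:1→0, n2:1→0
  (3Δ to stable)
t=1 Δ0: clk=1 u=0 p=0 r=1 z=1 n1=1 x=1 n2=0
  Δ1: clk:1→0
  (1Δ to stable)
t=2 Δ0: clk=0 u=0 p=0 r=1 z=1 n1=1 x=1 n2=0
  Δ1: clk:0→1
  (1Δ to stable)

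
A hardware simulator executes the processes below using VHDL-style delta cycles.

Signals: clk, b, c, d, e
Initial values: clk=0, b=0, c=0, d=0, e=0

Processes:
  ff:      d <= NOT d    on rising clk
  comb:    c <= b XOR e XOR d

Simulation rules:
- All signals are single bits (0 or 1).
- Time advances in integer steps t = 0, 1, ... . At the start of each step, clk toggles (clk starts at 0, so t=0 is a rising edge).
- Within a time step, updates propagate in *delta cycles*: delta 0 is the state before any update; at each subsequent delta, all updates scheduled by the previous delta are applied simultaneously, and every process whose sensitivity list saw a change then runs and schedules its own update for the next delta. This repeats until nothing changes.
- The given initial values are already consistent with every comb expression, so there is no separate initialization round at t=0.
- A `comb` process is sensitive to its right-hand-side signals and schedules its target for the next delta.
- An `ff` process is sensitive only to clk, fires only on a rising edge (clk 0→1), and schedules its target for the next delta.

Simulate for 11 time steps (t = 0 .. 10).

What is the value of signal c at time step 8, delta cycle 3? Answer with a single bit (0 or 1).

1

t0.Δ0 clk=0 e=0 d=0 b=0 c=0
t0.Δ1 clk=1 e=0 d=0 b=0 c=0
t0.Δ2 clk=1 e=0 d=1 b=0 c=0
t0.Δ3 clk=1 e=0 d=1 b=0 c=1
t1.Δ0 clk=1 e=0 d=1 b=0 c=1
t1.Δ1 clk=0 e=0 d=1 b=0 c=1
t2.Δ0 clk=0 e=0 d=1 b=0 c=1
t2.Δ1 clk=1 e=0 d=1 b=0 c=1
t2.Δ2 clk=1 e=0 d=0 b=0 c=1
t2.Δ3 clk=1 e=0 d=0 b=0 c=0
t3.Δ0 clk=1 e=0 d=0 b=0 c=0
t3.Δ1 clk=0 e=0 d=0 b=0 c=0
t4.Δ0 clk=0 e=0 d=0 b=0 c=0
t4.Δ1 clk=1 e=0 d=0 b=0 c=0
t4.Δ2 clk=1 e=0 d=1 b=0 c=0
t4.Δ3 clk=1 e=0 d=1 b=0 c=1
t5.Δ0 clk=1 e=0 d=1 b=0 c=1
t5.Δ1 clk=0 e=0 d=1 b=0 c=1
t6.Δ0 clk=0 e=0 d=1 b=0 c=1
t6.Δ1 clk=1 e=0 d=1 b=0 c=1
t6.Δ2 clk=1 e=0 d=0 b=0 c=1
t6.Δ3 clk=1 e=0 d=0 b=0 c=0
t7.Δ0 clk=1 e=0 d=0 b=0 c=0
t7.Δ1 clk=0 e=0 d=0 b=0 c=0
t8.Δ0 clk=0 e=0 d=0 b=0 c=0
t8.Δ1 clk=1 e=0 d=0 b=0 c=0
t8.Δ2 clk=1 e=0 d=1 b=0 c=0
t8.Δ3 clk=1 e=0 d=1 b=0 c=1
t9.Δ0 clk=1 e=0 d=1 b=0 c=1
t9.Δ1 clk=0 e=0 d=1 b=0 c=1
t10.Δ0 clk=0 e=0 d=1 b=0 c=1
t10.Δ1 clk=1 e=0 d=1 b=0 c=1
t10.Δ2 clk=1 e=0 d=0 b=0 c=1
t10.Δ3 clk=1 e=0 d=0 b=0 c=0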